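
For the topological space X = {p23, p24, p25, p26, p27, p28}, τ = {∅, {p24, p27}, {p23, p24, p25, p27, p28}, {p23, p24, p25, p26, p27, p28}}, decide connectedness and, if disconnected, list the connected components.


(X, τ) is connected.

Find clopen sets (U ∈ τ with X ∖ U ∈ τ):
  U = ∅, X ∖ U = {p23, p24, p25, p26, p27, p28} — both open, so U is clopen.
  U = {p23, p24, p25, p26, p27, p28}, X ∖ U = ∅ — both open, so U is clopen.
Only trivial clopens (∅ and X) exist, so (X, τ) is connected.
Compute connected components by grouping points that agree on all clopens:
  component: {p23, p24, p25, p26, p27, p28}


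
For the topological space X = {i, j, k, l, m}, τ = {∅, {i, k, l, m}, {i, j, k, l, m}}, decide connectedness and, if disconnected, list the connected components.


(X, τ) is connected.

Find clopen sets (U ∈ τ with X ∖ U ∈ τ):
  U = ∅, X ∖ U = {i, j, k, l, m} — both open, so U is clopen.
  U = {i, j, k, l, m}, X ∖ U = ∅ — both open, so U is clopen.
Only trivial clopens (∅ and X) exist, so (X, τ) is connected.
Compute connected components by grouping points that agree on all clopens:
  component: {i, j, k, l, m}


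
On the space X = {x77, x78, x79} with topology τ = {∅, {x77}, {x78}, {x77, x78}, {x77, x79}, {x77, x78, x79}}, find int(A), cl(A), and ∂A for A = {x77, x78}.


int(A) = {x77, x78}, cl(A) = {x77, x78, x79}, ∂A = {x79}.

Closed sets in (X, τ) are complements of opens:
  closed(X, τ) = {∅, {x78}, {x79}, {x77, x79}, {x78, x79}, {x77, x78, x79}}.
int(A) = ⋃ {U ∈ τ : U ⊆ A}. Opens contained in A: ∅, {x77}, {x78}, {x77, x78}.
Taking the union of these: int(A) = {x77, x78}.
cl(A) = ⋂ {C closed : A ⊆ C}. Closed sets containing A: {x77, x78, x79}.
Intersecting these: cl(A) = {x77, x78, x79}.
∂A = cl(A) ∖ int(A) = {x77, x78, x79} ∖ {x77, x78} = {x79}.


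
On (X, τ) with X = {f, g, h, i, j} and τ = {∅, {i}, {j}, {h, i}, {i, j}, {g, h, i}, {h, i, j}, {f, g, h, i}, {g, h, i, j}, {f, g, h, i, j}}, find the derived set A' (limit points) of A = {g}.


A' = {f}

For each x ∈ X, list the open sets U ∈ τ with x ∈ U, then check whether U ∩ (A ∖ {x}) ≠ ∅ for every such U.
  x = f: opens ∋ x are {f, g, h, i}, {f, g, h, i, j}; each meets A ∖ {f}, so x IS a limit point.
  x = g: open {g, h, i} ∋ x has {g, h, i} ∩ (A ∖ {g}) = ∅, so x is NOT a limit point.
  x = h: open {h, i} ∋ x has {h, i} ∩ (A ∖ {h}) = ∅, so x is NOT a limit point.
  x = i: open {i} ∋ x has {i} ∩ (A ∖ {i}) = ∅, so x is NOT a limit point.
  x = j: open {j} ∋ x has {j} ∩ (A ∖ {j}) = ∅, so x is NOT a limit point.
Collecting: A' = {f}.


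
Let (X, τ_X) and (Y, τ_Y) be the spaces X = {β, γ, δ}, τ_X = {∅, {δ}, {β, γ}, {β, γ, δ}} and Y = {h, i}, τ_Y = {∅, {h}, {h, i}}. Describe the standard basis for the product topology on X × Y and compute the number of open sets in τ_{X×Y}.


Basis B = {∅ × ∅, {δ} × {h}, {β, γ} × {h}, {δ} × {h, i}, {β, γ, δ} × {h}, {β, γ} × {h, i}, {β, γ, δ} × {h, i}}; |τ_{X×Y}| = 9.

Enumerate products U × V with U ∈ τ_X, V ∈ τ_Y (deduplicated):
  ∅ × ∅ = {} (∅)
  {δ} × {h} = {(δ,h)}
  {β, γ} × {h} = {(β,h), (γ,h)}
  {δ} × {h, i} = {(δ,h), (δ,i)}
  {β, γ, δ} × {h} = {(β,h), (γ,h), (δ,h)}
  {β, γ} × {h, i} = {(β,h), (β,i), (γ,h), (γ,i)}
  {β, γ, δ} × {h, i} = {(β,h), (β,i), (γ,h), (γ,i), (δ,h), (δ,i)}
These 7 distinct sets form the basis B.
Close under arbitrary unions to get τ_{X×Y}; counting gives |τ_{X×Y}| = 9.


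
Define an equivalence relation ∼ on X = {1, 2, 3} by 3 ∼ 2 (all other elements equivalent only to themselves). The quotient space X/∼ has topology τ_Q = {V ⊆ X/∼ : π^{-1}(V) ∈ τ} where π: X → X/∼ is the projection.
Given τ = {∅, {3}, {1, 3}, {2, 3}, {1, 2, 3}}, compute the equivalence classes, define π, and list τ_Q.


X/∼ = {[1], [2=3]}; |τ_Q| = 3.

Equivalence classes: [1], [2=3].
Quotient map π: X → X/∼ sends 1 ↦ [1], 2 ↦ [2=3], 3 ↦ [2=3].
For each subset V ⊆ X/∼, compute π^{-1}(V) ⊆ X and check whether π^{-1}(V) ∈ τ. V is open in τ_Q iff π^{-1}(V) ∈ τ.
  V = {}: π^{-1}(V) = ∅ ∈ τ ✓.
  V = {[1]}: π^{-1}(V) = {1} ∉ τ ✗.
  V = {[2=3]}: π^{-1}(V) = {2, 3} ∈ τ ✓.
  V = {[1], [2=3]}: π^{-1}(V) = {1, 2, 3} ∈ τ ✓.
Open sets in the quotient: τ_Q = {{}, {[2=3]}, {[1], [2=3]}} (3 elements).


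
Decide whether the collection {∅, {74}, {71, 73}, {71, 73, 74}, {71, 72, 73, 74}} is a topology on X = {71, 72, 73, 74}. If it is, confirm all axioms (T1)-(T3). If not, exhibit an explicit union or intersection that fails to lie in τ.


τ IS a topology on X.

Axiom (T1): ∅ ∈ τ? Yes; X ∈ τ? Yes.
Axiom (T2/T3): check pairwise unions and intersections of members of τ.
All pairwise intersections and unions checked — each lies in τ. Therefore τ satisfies (T1), (T2), (T3): it IS a topology on X.


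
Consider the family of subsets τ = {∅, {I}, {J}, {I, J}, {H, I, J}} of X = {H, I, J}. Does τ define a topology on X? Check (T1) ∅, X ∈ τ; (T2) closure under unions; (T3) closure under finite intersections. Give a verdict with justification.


τ IS a topology on X.

Axiom (T1): ∅ ∈ τ? Yes; X ∈ τ? Yes.
Axiom (T2/T3): check pairwise unions and intersections of members of τ.
All pairwise intersections and unions checked — each lies in τ. Therefore τ satisfies (T1), (T2), (T3): it IS a topology on X.


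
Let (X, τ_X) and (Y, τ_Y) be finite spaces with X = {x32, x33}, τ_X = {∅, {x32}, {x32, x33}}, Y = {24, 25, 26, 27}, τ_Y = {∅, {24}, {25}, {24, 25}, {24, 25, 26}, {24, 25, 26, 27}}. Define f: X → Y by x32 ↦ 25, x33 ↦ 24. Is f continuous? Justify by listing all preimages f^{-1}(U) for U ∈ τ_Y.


f is NOT continuous.

Compute f^{-1}(U) for each U ∈ τ_Y:
  U = ∅: f^{-1}(U) = ∅ ∈ τ_X ✓.
  U = {24}: f^{-1}(U) = {x33} ∉ τ_X ✗.
  U = {25}: f^{-1}(U) = {x32} ∈ τ_X ✓.
  U = {24, 25}: f^{-1}(U) = {x32, x33} ∈ τ_X ✓.
  U = {24, 25, 26}: f^{-1}(U) = {x32, x33} ∈ τ_X ✓.
  U = {24, 25, 26, 27}: f^{-1}(U) = {x32, x33} ∈ τ_X ✓.
Found U = {24} with f^{-1}(U) = {x33} not in τ_X. Therefore f is NOT continuous.


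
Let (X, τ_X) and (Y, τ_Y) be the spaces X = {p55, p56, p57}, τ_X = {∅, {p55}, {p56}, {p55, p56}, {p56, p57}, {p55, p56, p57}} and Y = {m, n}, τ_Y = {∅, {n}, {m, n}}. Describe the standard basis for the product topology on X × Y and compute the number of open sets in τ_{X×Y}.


Basis B = {∅ × ∅, {p55} × {n}, {p56} × {n}, {p55} × {m, n}, {p55, p56} × {n}, {p56} × {m, n}, {p56, p57} × {n}, {p55, p56, p57} × {n}, {p55, p56} × {m, n}, {p56, p57} × {m, n}, {p55, p56, p57} × {m, n}}; |τ_{X×Y}| = 18.

Enumerate products U × V with U ∈ τ_X, V ∈ τ_Y (deduplicated):
  ∅ × ∅ = {} (∅)
  {p55} × {n} = {(p55,n)}
  {p56} × {n} = {(p56,n)}
  {p55} × {m, n} = {(p55,m), (p55,n)}
  {p55, p56} × {n} = {(p55,n), (p56,n)}
  {p56} × {m, n} = {(p56,m), (p56,n)}
  {p56, p57} × {n} = {(p56,n), (p57,n)}
  {p55, p56, p57} × {n} = {(p55,n), (p56,n), (p57,n)}
  {p55, p56} × {m, n} = {(p55,m), (p55,n), (p56,m), (p56,n)}
  {p56, p57} × {m, n} = {(p56,m), (p56,n), (p57,m), (p57,n)}
  {p55, p56, p57} × {m, n} = {(p55,m), (p55,n), (p56,m), (p56,n), (p57,m), (p57,n)}
These 11 distinct sets form the basis B.
Close under arbitrary unions to get τ_{X×Y}; counting gives |τ_{X×Y}| = 18.


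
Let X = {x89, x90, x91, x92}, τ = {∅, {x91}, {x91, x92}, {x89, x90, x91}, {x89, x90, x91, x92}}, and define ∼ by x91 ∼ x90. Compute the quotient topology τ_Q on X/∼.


X/∼ = {[x89], [x90=x91], [x92]}; |τ_Q| = 3.

Equivalence classes: [x89], [x90=x91], [x92].
Quotient map π: X → X/∼ sends x89 ↦ [x89], x90 ↦ [x90=x91], x91 ↦ [x90=x91], x92 ↦ [x92].
For each subset V ⊆ X/∼, compute π^{-1}(V) ⊆ X and check whether π^{-1}(V) ∈ τ. V is open in τ_Q iff π^{-1}(V) ∈ τ.
  V = {}: π^{-1}(V) = ∅ ∈ τ ✓.
  V = {[x89]}: π^{-1}(V) = {x89} ∉ τ ✗.
  V = {[x90=x91]}: π^{-1}(V) = {x90, x91} ∉ τ ✗.
  V = {[x89], [x90=x91]}: π^{-1}(V) = {x89, x90, x91} ∈ τ ✓.
  V = {[x92]}: π^{-1}(V) = {x92} ∉ τ ✗.
  V = {[x89], [x92]}: π^{-1}(V) = {x89, x92} ∉ τ ✗.
  V = {[x90=x91], [x92]}: π^{-1}(V) = {x90, x91, x92} ∉ τ ✗.
  V = {[x89], [x90=x91], [x92]}: π^{-1}(V) = {x89, x90, x91, x92} ∈ τ ✓.
Open sets in the quotient: τ_Q = {{}, {[x89], [x90=x91]}, {[x89], [x90=x91], [x92]}} (3 elements).


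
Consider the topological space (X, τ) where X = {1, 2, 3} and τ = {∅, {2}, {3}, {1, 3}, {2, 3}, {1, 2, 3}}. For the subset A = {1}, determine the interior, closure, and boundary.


int(A) = ∅, cl(A) = {1}, ∂A = {1}.

Closed sets in (X, τ) are complements of opens:
  closed(X, τ) = {∅, {1}, {2}, {1, 2}, {1, 3}, {1, 2, 3}}.
int(A) = ⋃ {U ∈ τ : U ⊆ A}. Opens contained in A: ∅.
Taking the union of these: int(A) = ∅.
cl(A) = ⋂ {C closed : A ⊆ C}. Closed sets containing A: {1}, {1, 2}, {1, 3}, {1, 2, 3}.
Intersecting these: cl(A) = {1}.
∂A = cl(A) ∖ int(A) = {1} ∖ ∅ = {1}.


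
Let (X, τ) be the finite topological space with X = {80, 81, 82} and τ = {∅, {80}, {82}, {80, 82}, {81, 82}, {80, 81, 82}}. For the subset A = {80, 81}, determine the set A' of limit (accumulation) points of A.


A' = ∅

For each x ∈ X, list the open sets U ∈ τ with x ∈ U, then check whether U ∩ (A ∖ {x}) ≠ ∅ for every such U.
  x = 80: open {80} ∋ x has {80} ∩ (A ∖ {80}) = ∅, so x is NOT a limit point.
  x = 81: open {81, 82} ∋ x has {81, 82} ∩ (A ∖ {81}) = ∅, so x is NOT a limit point.
  x = 82: open {82} ∋ x has {82} ∩ (A ∖ {82}) = ∅, so x is NOT a limit point.
Collecting: A' = ∅.


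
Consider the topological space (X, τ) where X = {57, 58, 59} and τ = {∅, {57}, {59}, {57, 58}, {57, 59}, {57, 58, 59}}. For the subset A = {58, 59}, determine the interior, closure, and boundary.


int(A) = {59}, cl(A) = {58, 59}, ∂A = {58}.

Closed sets in (X, τ) are complements of opens:
  closed(X, τ) = {∅, {58}, {59}, {57, 58}, {58, 59}, {57, 58, 59}}.
int(A) = ⋃ {U ∈ τ : U ⊆ A}. Opens contained in A: ∅, {59}.
Taking the union of these: int(A) = {59}.
cl(A) = ⋂ {C closed : A ⊆ C}. Closed sets containing A: {58, 59}, {57, 58, 59}.
Intersecting these: cl(A) = {58, 59}.
∂A = cl(A) ∖ int(A) = {58, 59} ∖ {59} = {58}.


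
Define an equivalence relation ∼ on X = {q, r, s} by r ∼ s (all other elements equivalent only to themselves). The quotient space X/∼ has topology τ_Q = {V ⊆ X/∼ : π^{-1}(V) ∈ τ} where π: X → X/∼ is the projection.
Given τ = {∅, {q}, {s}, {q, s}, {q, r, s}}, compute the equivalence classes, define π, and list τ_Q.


X/∼ = {[q], [r=s]}; |τ_Q| = 3.

Equivalence classes: [q], [r=s].
Quotient map π: X → X/∼ sends q ↦ [q], r ↦ [r=s], s ↦ [r=s].
For each subset V ⊆ X/∼, compute π^{-1}(V) ⊆ X and check whether π^{-1}(V) ∈ τ. V is open in τ_Q iff π^{-1}(V) ∈ τ.
  V = {}: π^{-1}(V) = ∅ ∈ τ ✓.
  V = {[q]}: π^{-1}(V) = {q} ∈ τ ✓.
  V = {[r=s]}: π^{-1}(V) = {r, s} ∉ τ ✗.
  V = {[q], [r=s]}: π^{-1}(V) = {q, r, s} ∈ τ ✓.
Open sets in the quotient: τ_Q = {{}, {[q]}, {[q], [r=s]}} (3 elements).


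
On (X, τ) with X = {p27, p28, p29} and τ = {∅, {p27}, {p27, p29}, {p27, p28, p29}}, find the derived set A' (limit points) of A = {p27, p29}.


A' = {p28, p29}

For each x ∈ X, list the open sets U ∈ τ with x ∈ U, then check whether U ∩ (A ∖ {x}) ≠ ∅ for every such U.
  x = p27: open {p27} ∋ x has {p27} ∩ (A ∖ {p27}) = ∅, so x is NOT a limit point.
  x = p28: opens ∋ x are {p27, p28, p29}; each meets A ∖ {p28}, so x IS a limit point.
  x = p29: opens ∋ x are {p27, p29}, {p27, p28, p29}; each meets A ∖ {p29}, so x IS a limit point.
Collecting: A' = {p28, p29}.


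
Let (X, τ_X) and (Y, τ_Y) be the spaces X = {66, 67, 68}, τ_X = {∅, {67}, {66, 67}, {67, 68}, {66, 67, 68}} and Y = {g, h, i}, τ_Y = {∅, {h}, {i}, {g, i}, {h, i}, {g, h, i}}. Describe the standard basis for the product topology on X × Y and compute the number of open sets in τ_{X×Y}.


Basis B = {∅ × ∅, {67} × {h}, {67} × {i}, {66, 67} × {h}, {66, 67} × {i}, {67} × {g, i}, {67} × {h, i}, {67, 68} × {h}, {67, 68} × {i}, {66, 67, 68} × {h}, {66, 67, 68} × {i}, {67} × {g, h, i}, {66, 67} × {g, i}, {66, 67} × {h, i}, {67, 68} × {g, i}, {67, 68} × {h, i}, {66, 67} × {g, h, i}, {66, 67, 68} × {g, i}, {66, 67, 68} × {h, i}, {67, 68} × {g, h, i}, {66, 67, 68} × {g, h, i}}; |τ_{X×Y}| = 70.

Enumerate products U × V with U ∈ τ_X, V ∈ τ_Y (deduplicated):
  ∅ × ∅ = {} (∅)
  {67} × {h} = {(67,h)}
  {67} × {i} = {(67,i)}
  {66, 67} × {h} = {(66,h), (67,h)}
  {66, 67} × {i} = {(66,i), (67,i)}
  {67} × {g, i} = {(67,g), (67,i)}
  {67} × {h, i} = {(67,h), (67,i)}
  {67, 68} × {h} = {(67,h), (68,h)}
  {67, 68} × {i} = {(67,i), (68,i)}
  {66, 67, 68} × {h} = {(66,h), (67,h), (68,h)}
  {66, 67, 68} × {i} = {(66,i), (67,i), (68,i)}
  {67} × {g, h, i} = {(67,g), (67,h), (67,i)}
  {66, 67} × {g, i} = {(66,g), (66,i), (67,g), (67,i)}
  {66, 67} × {h, i} = {(66,h), (66,i), (67,h), (67,i)}
  {67, 68} × {g, i} = {(67,g), (67,i), (68,g), (68,i)}
  {67, 68} × {h, i} = {(67,h), (67,i), (68,h), (68,i)}
  {66, 67} × {g, h, i} = {(66,g), (66,h), (66,i), (67,g), (67,h), (67,i)}
  {66, 67, 68} × {g, i} = {(66,g), (66,i), (67,g), (67,i), (68,g), (68,i)}
  {66, 67, 68} × {h, i} = {(66,h), (66,i), (67,h), (67,i), (68,h), (68,i)}
  {67, 68} × {g, h, i} = {(67,g), (67,h), (67,i), (68,g), (68,h), (68,i)}
  {66, 67, 68} × {g, h, i} = {(66,g), (66,h), (66,i), (67,g), (67,h), (67,i), (68,g), (68,h), (68,i)}
These 21 distinct sets form the basis B.
Close under arbitrary unions to get τ_{X×Y}; counting gives |τ_{X×Y}| = 70.


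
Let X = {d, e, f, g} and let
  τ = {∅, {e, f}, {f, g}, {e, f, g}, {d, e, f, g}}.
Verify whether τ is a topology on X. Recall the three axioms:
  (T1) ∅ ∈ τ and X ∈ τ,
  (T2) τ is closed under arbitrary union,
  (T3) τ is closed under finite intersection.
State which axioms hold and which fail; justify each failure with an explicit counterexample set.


τ is NOT a topology on X.

Axiom (T1): ∅ ∈ τ? Yes; X ∈ τ? Yes.
Axiom (T2/T3): check pairwise unions and intersections of members of τ.
Counterexample for (T3): {e, f} ∩ {f, g} = {f} ∉ τ. Therefore τ is NOT a topology.


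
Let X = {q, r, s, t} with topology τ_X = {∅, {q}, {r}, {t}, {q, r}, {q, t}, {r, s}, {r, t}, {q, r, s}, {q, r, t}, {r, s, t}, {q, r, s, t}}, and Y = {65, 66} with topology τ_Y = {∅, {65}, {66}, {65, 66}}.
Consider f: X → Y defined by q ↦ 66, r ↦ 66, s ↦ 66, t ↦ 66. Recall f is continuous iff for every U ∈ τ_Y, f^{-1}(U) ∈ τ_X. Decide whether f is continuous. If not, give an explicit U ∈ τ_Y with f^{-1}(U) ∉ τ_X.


f IS continuous.

Compute f^{-1}(U) for each U ∈ τ_Y:
  U = ∅: f^{-1}(U) = ∅ ∈ τ_X ✓.
  U = {65}: f^{-1}(U) = ∅ ∈ τ_X ✓.
  U = {66}: f^{-1}(U) = {q, r, s, t} ∈ τ_X ✓.
  U = {65, 66}: f^{-1}(U) = {q, r, s, t} ∈ τ_X ✓.
Every preimage lies in τ_X, so f IS continuous.


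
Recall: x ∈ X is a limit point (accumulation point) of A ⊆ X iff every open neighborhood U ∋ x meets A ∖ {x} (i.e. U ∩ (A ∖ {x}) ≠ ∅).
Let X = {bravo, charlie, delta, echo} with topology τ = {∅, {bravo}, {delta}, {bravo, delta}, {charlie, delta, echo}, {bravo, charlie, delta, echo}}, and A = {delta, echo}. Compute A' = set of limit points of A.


A' = {charlie, echo}

For each x ∈ X, list the open sets U ∈ τ with x ∈ U, then check whether U ∩ (A ∖ {x}) ≠ ∅ for every such U.
  x = bravo: open {bravo} ∋ x has {bravo} ∩ (A ∖ {bravo}) = ∅, so x is NOT a limit point.
  x = charlie: opens ∋ x are {charlie, delta, echo}, {bravo, charlie, delta, echo}; each meets A ∖ {charlie}, so x IS a limit point.
  x = delta: open {delta} ∋ x has {delta} ∩ (A ∖ {delta}) = ∅, so x is NOT a limit point.
  x = echo: opens ∋ x are {charlie, delta, echo}, {bravo, charlie, delta, echo}; each meets A ∖ {echo}, so x IS a limit point.
Collecting: A' = {charlie, echo}.


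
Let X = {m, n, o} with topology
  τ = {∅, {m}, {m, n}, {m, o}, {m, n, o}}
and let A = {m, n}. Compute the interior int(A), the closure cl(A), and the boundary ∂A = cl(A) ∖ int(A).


int(A) = {m, n}, cl(A) = {m, n, o}, ∂A = {o}.

Closed sets in (X, τ) are complements of opens:
  closed(X, τ) = {∅, {n}, {o}, {n, o}, {m, n, o}}.
int(A) = ⋃ {U ∈ τ : U ⊆ A}. Opens contained in A: ∅, {m}, {m, n}.
Taking the union of these: int(A) = {m, n}.
cl(A) = ⋂ {C closed : A ⊆ C}. Closed sets containing A: {m, n, o}.
Intersecting these: cl(A) = {m, n, o}.
∂A = cl(A) ∖ int(A) = {m, n, o} ∖ {m, n} = {o}.


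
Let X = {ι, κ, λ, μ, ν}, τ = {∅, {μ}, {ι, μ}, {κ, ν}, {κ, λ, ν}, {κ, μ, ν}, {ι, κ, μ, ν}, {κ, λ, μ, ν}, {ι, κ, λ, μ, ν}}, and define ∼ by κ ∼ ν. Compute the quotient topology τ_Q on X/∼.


X/∼ = {[ι], [κ=ν], [λ], [μ]}; |τ_Q| = 9.

Equivalence classes: [ι], [κ=ν], [λ], [μ].
Quotient map π: X → X/∼ sends ι ↦ [ι], κ ↦ [κ=ν], λ ↦ [λ], μ ↦ [μ], ν ↦ [κ=ν].
For each subset V ⊆ X/∼, compute π^{-1}(V) ⊆ X and check whether π^{-1}(V) ∈ τ. V is open in τ_Q iff π^{-1}(V) ∈ τ.
  V = {}: π^{-1}(V) = ∅ ∈ τ ✓.
  V = {[ι]}: π^{-1}(V) = {ι} ∉ τ ✗.
  V = {[κ=ν]}: π^{-1}(V) = {κ, ν} ∈ τ ✓.
  V = {[ι], [κ=ν]}: π^{-1}(V) = {ι, κ, ν} ∉ τ ✗.
  V = {[λ]}: π^{-1}(V) = {λ} ∉ τ ✗.
  V = {[ι], [λ]}: π^{-1}(V) = {ι, λ} ∉ τ ✗.
  V = {[κ=ν], [λ]}: π^{-1}(V) = {κ, λ, ν} ∈ τ ✓.
  V = {[ι], [κ=ν], [λ]}: π^{-1}(V) = {ι, κ, λ, ν} ∉ τ ✗.
  V = {[μ]}: π^{-1}(V) = {μ} ∈ τ ✓.
  V = {[ι], [μ]}: π^{-1}(V) = {ι, μ} ∈ τ ✓.
  V = {[κ=ν], [μ]}: π^{-1}(V) = {κ, μ, ν} ∈ τ ✓.
  V = {[ι], [κ=ν], [μ]}: π^{-1}(V) = {ι, κ, μ, ν} ∈ τ ✓.
  V = {[λ], [μ]}: π^{-1}(V) = {λ, μ} ∉ τ ✗.
  V = {[ι], [λ], [μ]}: π^{-1}(V) = {ι, λ, μ} ∉ τ ✗.
  V = {[κ=ν], [λ], [μ]}: π^{-1}(V) = {κ, λ, μ, ν} ∈ τ ✓.
  V = {[ι], [κ=ν], [λ], [μ]}: π^{-1}(V) = {ι, κ, λ, μ, ν} ∈ τ ✓.
Open sets in the quotient: τ_Q = {{}, {[κ=ν]}, {[κ=ν], [λ]}, {[μ]}, {[ι], [μ]}, {[κ=ν], [μ]}, {[ι], [κ=ν], [μ]}, {[κ=ν], [λ], [μ]}, {[ι], [κ=ν], [λ], [μ]}} (9 elements).


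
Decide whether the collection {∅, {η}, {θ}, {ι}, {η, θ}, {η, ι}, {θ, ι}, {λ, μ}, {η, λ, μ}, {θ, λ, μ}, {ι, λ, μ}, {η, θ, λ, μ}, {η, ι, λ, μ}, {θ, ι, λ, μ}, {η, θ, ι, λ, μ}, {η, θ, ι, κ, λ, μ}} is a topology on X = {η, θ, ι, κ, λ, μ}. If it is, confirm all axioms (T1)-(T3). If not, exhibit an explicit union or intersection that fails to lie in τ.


τ is NOT a topology on X.

Axiom (T1): ∅ ∈ τ? Yes; X ∈ τ? Yes.
Axiom (T2/T3): check pairwise unions and intersections of members of τ.
Counterexample for (T2): {η} ∪ {θ, ι} = {η, θ, ι} ∉ τ. Therefore τ is NOT a topology.


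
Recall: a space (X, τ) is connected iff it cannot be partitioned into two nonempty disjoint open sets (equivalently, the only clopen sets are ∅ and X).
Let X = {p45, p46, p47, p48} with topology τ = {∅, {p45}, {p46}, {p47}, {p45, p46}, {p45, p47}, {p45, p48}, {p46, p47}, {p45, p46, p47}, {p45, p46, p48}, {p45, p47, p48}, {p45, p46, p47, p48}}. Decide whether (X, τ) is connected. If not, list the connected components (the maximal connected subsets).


(X, τ) is disconnected; components = [{p46}, {p47}, {p45, p48}].

Find clopen sets (U ∈ τ with X ∖ U ∈ τ):
  U = ∅, X ∖ U = {p45, p46, p47, p48} — both open, so U is clopen.
  U = {p46}, X ∖ U = {p45, p47, p48} — both open, so U is clopen.
  U = {p47}, X ∖ U = {p45, p46, p48} — both open, so U is clopen.
  U = {p45, p48}, X ∖ U = {p46, p47} — both open, so U is clopen.
  U = {p46, p47}, X ∖ U = {p45, p48} — both open, so U is clopen.
  U = {p45, p46, p48}, X ∖ U = {p47} — both open, so U is clopen.
  U = {p45, p47, p48}, X ∖ U = {p46} — both open, so U is clopen.
  U = {p45, p46, p47, p48}, X ∖ U = ∅ — both open, so U is clopen.
Nontrivial clopen(s) exist: e.g. {p45, p46, p48}. So (X, τ) is disconnected.
Compute connected components by grouping points that agree on all clopens:
  component: {p46}
  component: {p47}
  component: {p45, p48}


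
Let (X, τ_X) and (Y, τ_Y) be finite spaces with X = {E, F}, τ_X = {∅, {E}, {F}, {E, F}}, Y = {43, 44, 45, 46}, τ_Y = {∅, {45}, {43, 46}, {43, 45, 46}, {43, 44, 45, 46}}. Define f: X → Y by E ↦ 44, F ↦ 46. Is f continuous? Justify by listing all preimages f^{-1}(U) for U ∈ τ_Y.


f IS continuous.

Compute f^{-1}(U) for each U ∈ τ_Y:
  U = ∅: f^{-1}(U) = ∅ ∈ τ_X ✓.
  U = {45}: f^{-1}(U) = ∅ ∈ τ_X ✓.
  U = {43, 46}: f^{-1}(U) = {F} ∈ τ_X ✓.
  U = {43, 45, 46}: f^{-1}(U) = {F} ∈ τ_X ✓.
  U = {43, 44, 45, 46}: f^{-1}(U) = {E, F} ∈ τ_X ✓.
Every preimage lies in τ_X, so f IS continuous.


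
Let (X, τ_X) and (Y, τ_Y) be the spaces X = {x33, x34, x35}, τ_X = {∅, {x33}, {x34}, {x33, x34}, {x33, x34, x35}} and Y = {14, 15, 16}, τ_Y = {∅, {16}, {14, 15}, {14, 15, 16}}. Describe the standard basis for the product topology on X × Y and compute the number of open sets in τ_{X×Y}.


Basis B = {∅ × ∅, {x33} × {16}, {x34} × {16}, {x33} × {14, 15}, {x33, x34} × {16}, {x34} × {14, 15}, {x33} × {14, 15, 16}, {x33, x34, x35} × {16}, {x34} × {14, 15, 16}, {x33, x34} × {14, 15}, {x33, x34} × {14, 15, 16}, {x33, x34, x35} × {14, 15}, {x33, x34, x35} × {14, 15, 16}}; |τ_{X×Y}| = 25.

Enumerate products U × V with U ∈ τ_X, V ∈ τ_Y (deduplicated):
  ∅ × ∅ = {} (∅)
  {x33} × {16} = {(x33,16)}
  {x34} × {16} = {(x34,16)}
  {x33} × {14, 15} = {(x33,14), (x33,15)}
  {x33, x34} × {16} = {(x33,16), (x34,16)}
  {x34} × {14, 15} = {(x34,14), (x34,15)}
  {x33} × {14, 15, 16} = {(x33,14), (x33,15), (x33,16)}
  {x33, x34, x35} × {16} = {(x33,16), (x34,16), (x35,16)}
  {x34} × {14, 15, 16} = {(x34,14), (x34,15), (x34,16)}
  {x33, x34} × {14, 15} = {(x33,14), (x33,15), (x34,14), (x34,15)}
  {x33, x34} × {14, 15, 16} = {(x33,14), (x33,15), (x33,16), (x34,14), (x34,15), (x34,16)}
  {x33, x34, x35} × {14, 15} = {(x33,14), (x33,15), (x34,14), (x34,15), (x35,14), (x35,15)}
  {x33, x34, x35} × {14, 15, 16} = {(x33,14), (x33,15), (x33,16), (x34,14), (x34,15), (x34,16), (x35,14), (x35,15), (x35,16)}
These 13 distinct sets form the basis B.
Close under arbitrary unions to get τ_{X×Y}; counting gives |τ_{X×Y}| = 25.


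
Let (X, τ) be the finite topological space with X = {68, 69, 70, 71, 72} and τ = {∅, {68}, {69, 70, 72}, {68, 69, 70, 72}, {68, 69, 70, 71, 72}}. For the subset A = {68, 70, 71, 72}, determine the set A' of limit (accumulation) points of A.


A' = {69, 70, 71, 72}

For each x ∈ X, list the open sets U ∈ τ with x ∈ U, then check whether U ∩ (A ∖ {x}) ≠ ∅ for every such U.
  x = 68: open {68} ∋ x has {68} ∩ (A ∖ {68}) = ∅, so x is NOT a limit point.
  x = 69: opens ∋ x are {69, 70, 72}, {68, 69, 70, 72}, {68, 69, 70, 71, 72}; each meets A ∖ {69}, so x IS a limit point.
  x = 70: opens ∋ x are {69, 70, 72}, {68, 69, 70, 72}, {68, 69, 70, 71, 72}; each meets A ∖ {70}, so x IS a limit point.
  x = 71: opens ∋ x are {68, 69, 70, 71, 72}; each meets A ∖ {71}, so x IS a limit point.
  x = 72: opens ∋ x are {69, 70, 72}, {68, 69, 70, 72}, {68, 69, 70, 71, 72}; each meets A ∖ {72}, so x IS a limit point.
Collecting: A' = {69, 70, 71, 72}.


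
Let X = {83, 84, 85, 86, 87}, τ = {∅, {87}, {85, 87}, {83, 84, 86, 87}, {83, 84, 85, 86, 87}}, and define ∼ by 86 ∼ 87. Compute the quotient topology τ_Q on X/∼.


X/∼ = {[83], [84], [85], [86=87]}; |τ_Q| = 3.

Equivalence classes: [83], [84], [85], [86=87].
Quotient map π: X → X/∼ sends 83 ↦ [83], 84 ↦ [84], 85 ↦ [85], 86 ↦ [86=87], 87 ↦ [86=87].
For each subset V ⊆ X/∼, compute π^{-1}(V) ⊆ X and check whether π^{-1}(V) ∈ τ. V is open in τ_Q iff π^{-1}(V) ∈ τ.
  V = {}: π^{-1}(V) = ∅ ∈ τ ✓.
  V = {[83]}: π^{-1}(V) = {83} ∉ τ ✗.
  V = {[84]}: π^{-1}(V) = {84} ∉ τ ✗.
  V = {[83], [84]}: π^{-1}(V) = {83, 84} ∉ τ ✗.
  V = {[85]}: π^{-1}(V) = {85} ∉ τ ✗.
  V = {[83], [85]}: π^{-1}(V) = {83, 85} ∉ τ ✗.
  V = {[84], [85]}: π^{-1}(V) = {84, 85} ∉ τ ✗.
  V = {[83], [84], [85]}: π^{-1}(V) = {83, 84, 85} ∉ τ ✗.
  V = {[86=87]}: π^{-1}(V) = {86, 87} ∉ τ ✗.
  V = {[83], [86=87]}: π^{-1}(V) = {83, 86, 87} ∉ τ ✗.
  V = {[84], [86=87]}: π^{-1}(V) = {84, 86, 87} ∉ τ ✗.
  V = {[83], [84], [86=87]}: π^{-1}(V) = {83, 84, 86, 87} ∈ τ ✓.
  V = {[85], [86=87]}: π^{-1}(V) = {85, 86, 87} ∉ τ ✗.
  V = {[83], [85], [86=87]}: π^{-1}(V) = {83, 85, 86, 87} ∉ τ ✗.
  V = {[84], [85], [86=87]}: π^{-1}(V) = {84, 85, 86, 87} ∉ τ ✗.
  V = {[83], [84], [85], [86=87]}: π^{-1}(V) = {83, 84, 85, 86, 87} ∈ τ ✓.
Open sets in the quotient: τ_Q = {{}, {[83], [84], [86=87]}, {[83], [84], [85], [86=87]}} (3 elements).


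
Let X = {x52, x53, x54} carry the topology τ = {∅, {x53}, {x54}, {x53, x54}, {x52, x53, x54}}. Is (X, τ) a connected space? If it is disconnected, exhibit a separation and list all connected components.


(X, τ) is connected.

Find clopen sets (U ∈ τ with X ∖ U ∈ τ):
  U = ∅, X ∖ U = {x52, x53, x54} — both open, so U is clopen.
  U = {x52, x53, x54}, X ∖ U = ∅ — both open, so U is clopen.
Only trivial clopens (∅ and X) exist, so (X, τ) is connected.
Compute connected components by grouping points that agree on all clopens:
  component: {x52, x53, x54}


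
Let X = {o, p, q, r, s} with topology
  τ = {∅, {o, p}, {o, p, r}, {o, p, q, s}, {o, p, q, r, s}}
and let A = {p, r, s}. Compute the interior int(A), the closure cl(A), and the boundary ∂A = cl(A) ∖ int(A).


int(A) = ∅, cl(A) = {o, p, q, r, s}, ∂A = {o, p, q, r, s}.

Closed sets in (X, τ) are complements of opens:
  closed(X, τ) = {∅, {r}, {q, s}, {q, r, s}, {o, p, q, r, s}}.
int(A) = ⋃ {U ∈ τ : U ⊆ A}. Opens contained in A: ∅.
Taking the union of these: int(A) = ∅.
cl(A) = ⋂ {C closed : A ⊆ C}. Closed sets containing A: {o, p, q, r, s}.
Intersecting these: cl(A) = {o, p, q, r, s}.
∂A = cl(A) ∖ int(A) = {o, p, q, r, s} ∖ ∅ = {o, p, q, r, s}.


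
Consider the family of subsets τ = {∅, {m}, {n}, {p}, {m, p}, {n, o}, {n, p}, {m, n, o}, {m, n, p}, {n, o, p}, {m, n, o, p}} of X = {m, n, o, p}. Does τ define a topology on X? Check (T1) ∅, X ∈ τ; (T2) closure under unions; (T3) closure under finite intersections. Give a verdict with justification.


τ is NOT a topology on X.

Axiom (T1): ∅ ∈ τ? Yes; X ∈ τ? Yes.
Axiom (T2/T3): check pairwise unions and intersections of members of τ.
Counterexample for (T2): {m} ∪ {n} = {m, n} ∉ τ. Therefore τ is NOT a topology.


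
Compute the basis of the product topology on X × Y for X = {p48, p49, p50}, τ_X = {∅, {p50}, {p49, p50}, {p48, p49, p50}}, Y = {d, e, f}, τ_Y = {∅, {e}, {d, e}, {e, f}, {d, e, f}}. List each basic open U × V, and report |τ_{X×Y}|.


Basis B = {∅ × ∅, {p50} × {e}, {p49, p50} × {e}, {p50} × {d, e}, {p50} × {e, f}, {p48, p49, p50} × {e}, {p50} × {d, e, f}, {p49, p50} × {d, e}, {p49, p50} × {e, f}, {p48, p49, p50} × {d, e}, {p48, p49, p50} × {e, f}, {p49, p50} × {d, e, f}, {p48, p49, p50} × {d, e, f}}; |τ_{X×Y}| = 30.

Enumerate products U × V with U ∈ τ_X, V ∈ τ_Y (deduplicated):
  ∅ × ∅ = {} (∅)
  {p50} × {e} = {(p50,e)}
  {p49, p50} × {e} = {(p49,e), (p50,e)}
  {p50} × {d, e} = {(p50,d), (p50,e)}
  {p50} × {e, f} = {(p50,e), (p50,f)}
  {p48, p49, p50} × {e} = {(p48,e), (p49,e), (p50,e)}
  {p50} × {d, e, f} = {(p50,d), (p50,e), (p50,f)}
  {p49, p50} × {d, e} = {(p49,d), (p49,e), (p50,d), (p50,e)}
  {p49, p50} × {e, f} = {(p49,e), (p49,f), (p50,e), (p50,f)}
  {p48, p49, p50} × {d, e} = {(p48,d), (p48,e), (p49,d), (p49,e), (p50,d), (p50,e)}
  {p48, p49, p50} × {e, f} = {(p48,e), (p48,f), (p49,e), (p49,f), (p50,e), (p50,f)}
  {p49, p50} × {d, e, f} = {(p49,d), (p49,e), (p49,f), (p50,d), (p50,e), (p50,f)}
  {p48, p49, p50} × {d, e, f} = {(p48,d), (p48,e), (p48,f), (p49,d), (p49,e), (p49,f), (p50,d), (p50,e), (p50,f)}
These 13 distinct sets form the basis B.
Close under arbitrary unions to get τ_{X×Y}; counting gives |τ_{X×Y}| = 30.


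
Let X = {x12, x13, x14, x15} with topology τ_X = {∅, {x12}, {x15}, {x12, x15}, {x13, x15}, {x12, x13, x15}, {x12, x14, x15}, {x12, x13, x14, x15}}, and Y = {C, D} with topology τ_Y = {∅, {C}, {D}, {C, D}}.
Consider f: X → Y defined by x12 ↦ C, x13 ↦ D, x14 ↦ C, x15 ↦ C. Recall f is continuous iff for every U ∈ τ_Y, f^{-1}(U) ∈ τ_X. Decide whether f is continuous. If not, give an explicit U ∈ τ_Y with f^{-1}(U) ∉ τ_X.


f is NOT continuous.

Compute f^{-1}(U) for each U ∈ τ_Y:
  U = ∅: f^{-1}(U) = ∅ ∈ τ_X ✓.
  U = {C}: f^{-1}(U) = {x12, x14, x15} ∈ τ_X ✓.
  U = {D}: f^{-1}(U) = {x13} ∉ τ_X ✗.
  U = {C, D}: f^{-1}(U) = {x12, x13, x14, x15} ∈ τ_X ✓.
Found U = {D} with f^{-1}(U) = {x13} not in τ_X. Therefore f is NOT continuous.


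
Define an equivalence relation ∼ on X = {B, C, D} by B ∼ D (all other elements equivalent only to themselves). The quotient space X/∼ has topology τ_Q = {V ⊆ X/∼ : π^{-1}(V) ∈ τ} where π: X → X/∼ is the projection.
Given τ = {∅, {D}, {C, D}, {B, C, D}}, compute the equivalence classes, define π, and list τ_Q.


X/∼ = {[B=D], [C]}; |τ_Q| = 2.

Equivalence classes: [B=D], [C].
Quotient map π: X → X/∼ sends B ↦ [B=D], C ↦ [C], D ↦ [B=D].
For each subset V ⊆ X/∼, compute π^{-1}(V) ⊆ X and check whether π^{-1}(V) ∈ τ. V is open in τ_Q iff π^{-1}(V) ∈ τ.
  V = {}: π^{-1}(V) = ∅ ∈ τ ✓.
  V = {[B=D]}: π^{-1}(V) = {B, D} ∉ τ ✗.
  V = {[C]}: π^{-1}(V) = {C} ∉ τ ✗.
  V = {[B=D], [C]}: π^{-1}(V) = {B, C, D} ∈ τ ✓.
Open sets in the quotient: τ_Q = {{}, {[B=D], [C]}} (2 elements).


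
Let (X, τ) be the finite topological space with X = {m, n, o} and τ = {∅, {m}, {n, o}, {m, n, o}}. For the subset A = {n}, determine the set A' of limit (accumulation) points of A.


A' = {o}

For each x ∈ X, list the open sets U ∈ τ with x ∈ U, then check whether U ∩ (A ∖ {x}) ≠ ∅ for every such U.
  x = m: open {m} ∋ x has {m} ∩ (A ∖ {m}) = ∅, so x is NOT a limit point.
  x = n: open {n, o} ∋ x has {n, o} ∩ (A ∖ {n}) = ∅, so x is NOT a limit point.
  x = o: opens ∋ x are {n, o}, {m, n, o}; each meets A ∖ {o}, so x IS a limit point.
Collecting: A' = {o}.


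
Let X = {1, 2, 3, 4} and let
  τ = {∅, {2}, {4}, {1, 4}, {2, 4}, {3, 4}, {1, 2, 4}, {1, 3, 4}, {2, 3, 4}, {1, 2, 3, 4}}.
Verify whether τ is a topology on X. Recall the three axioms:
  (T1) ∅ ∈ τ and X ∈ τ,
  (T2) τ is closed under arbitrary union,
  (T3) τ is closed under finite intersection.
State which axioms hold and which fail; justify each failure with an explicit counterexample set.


τ IS a topology on X.

Axiom (T1): ∅ ∈ τ? Yes; X ∈ τ? Yes.
Axiom (T2/T3): check pairwise unions and intersections of members of τ.
All pairwise intersections and unions checked — each lies in τ. Therefore τ satisfies (T1), (T2), (T3): it IS a topology on X.


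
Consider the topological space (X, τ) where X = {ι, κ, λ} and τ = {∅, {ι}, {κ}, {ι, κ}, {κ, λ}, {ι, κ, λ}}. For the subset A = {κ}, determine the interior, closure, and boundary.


int(A) = {κ}, cl(A) = {κ, λ}, ∂A = {λ}.

Closed sets in (X, τ) are complements of opens:
  closed(X, τ) = {∅, {ι}, {λ}, {ι, λ}, {κ, λ}, {ι, κ, λ}}.
int(A) = ⋃ {U ∈ τ : U ⊆ A}. Opens contained in A: ∅, {κ}.
Taking the union of these: int(A) = {κ}.
cl(A) = ⋂ {C closed : A ⊆ C}. Closed sets containing A: {κ, λ}, {ι, κ, λ}.
Intersecting these: cl(A) = {κ, λ}.
∂A = cl(A) ∖ int(A) = {κ, λ} ∖ {κ} = {λ}.


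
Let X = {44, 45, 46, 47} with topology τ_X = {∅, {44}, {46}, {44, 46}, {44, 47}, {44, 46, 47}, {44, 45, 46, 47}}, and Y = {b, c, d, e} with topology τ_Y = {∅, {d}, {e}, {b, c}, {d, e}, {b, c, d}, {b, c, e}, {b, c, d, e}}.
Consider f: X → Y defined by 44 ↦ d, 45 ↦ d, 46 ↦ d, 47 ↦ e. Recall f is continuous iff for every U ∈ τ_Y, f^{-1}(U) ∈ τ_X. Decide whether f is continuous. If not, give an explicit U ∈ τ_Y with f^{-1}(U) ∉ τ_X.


f is NOT continuous.

Compute f^{-1}(U) for each U ∈ τ_Y:
  U = ∅: f^{-1}(U) = ∅ ∈ τ_X ✓.
  U = {d}: f^{-1}(U) = {44, 45, 46} ∉ τ_X ✗.
  U = {e}: f^{-1}(U) = {47} ∉ τ_X ✗.
  U = {b, c}: f^{-1}(U) = ∅ ∈ τ_X ✓.
  U = {d, e}: f^{-1}(U) = {44, 45, 46, 47} ∈ τ_X ✓.
  U = {b, c, d}: f^{-1}(U) = {44, 45, 46} ∉ τ_X ✗.
  U = {b, c, e}: f^{-1}(U) = {47} ∉ τ_X ✗.
  U = {b, c, d, e}: f^{-1}(U) = {44, 45, 46, 47} ∈ τ_X ✓.
Found U = {d} with f^{-1}(U) = {44, 45, 46} not in τ_X. Therefore f is NOT continuous.


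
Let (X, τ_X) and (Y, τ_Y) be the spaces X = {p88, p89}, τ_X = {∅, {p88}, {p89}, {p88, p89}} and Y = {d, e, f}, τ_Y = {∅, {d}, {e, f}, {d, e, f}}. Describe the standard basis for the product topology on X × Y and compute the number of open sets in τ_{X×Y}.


Basis B = {∅ × ∅, {p88} × {d}, {p89} × {d}, {p88, p89} × {d}, {p88} × {e, f}, {p89} × {e, f}, {p88} × {d, e, f}, {p89} × {d, e, f}, {p88, p89} × {e, f}, {p88, p89} × {d, e, f}}; |τ_{X×Y}| = 16.

Enumerate products U × V with U ∈ τ_X, V ∈ τ_Y (deduplicated):
  ∅ × ∅ = {} (∅)
  {p88} × {d} = {(p88,d)}
  {p89} × {d} = {(p89,d)}
  {p88, p89} × {d} = {(p88,d), (p89,d)}
  {p88} × {e, f} = {(p88,e), (p88,f)}
  {p89} × {e, f} = {(p89,e), (p89,f)}
  {p88} × {d, e, f} = {(p88,d), (p88,e), (p88,f)}
  {p89} × {d, e, f} = {(p89,d), (p89,e), (p89,f)}
  {p88, p89} × {e, f} = {(p88,e), (p88,f), (p89,e), (p89,f)}
  {p88, p89} × {d, e, f} = {(p88,d), (p88,e), (p88,f), (p89,d), (p89,e), (p89,f)}
These 10 distinct sets form the basis B.
Close under arbitrary unions to get τ_{X×Y}; counting gives |τ_{X×Y}| = 16.


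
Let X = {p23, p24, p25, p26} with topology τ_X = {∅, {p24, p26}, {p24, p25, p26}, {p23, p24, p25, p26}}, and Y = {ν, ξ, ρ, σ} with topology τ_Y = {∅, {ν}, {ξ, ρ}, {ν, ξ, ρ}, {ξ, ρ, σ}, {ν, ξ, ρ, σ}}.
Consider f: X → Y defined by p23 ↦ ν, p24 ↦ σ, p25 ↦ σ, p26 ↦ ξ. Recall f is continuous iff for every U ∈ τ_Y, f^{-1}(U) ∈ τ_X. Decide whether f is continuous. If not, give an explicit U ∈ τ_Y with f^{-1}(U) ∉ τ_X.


f is NOT continuous.

Compute f^{-1}(U) for each U ∈ τ_Y:
  U = ∅: f^{-1}(U) = ∅ ∈ τ_X ✓.
  U = {ν}: f^{-1}(U) = {p23} ∉ τ_X ✗.
  U = {ξ, ρ}: f^{-1}(U) = {p26} ∉ τ_X ✗.
  U = {ν, ξ, ρ}: f^{-1}(U) = {p23, p26} ∉ τ_X ✗.
  U = {ξ, ρ, σ}: f^{-1}(U) = {p24, p25, p26} ∈ τ_X ✓.
  U = {ν, ξ, ρ, σ}: f^{-1}(U) = {p23, p24, p25, p26} ∈ τ_X ✓.
Found U = {ν} with f^{-1}(U) = {p23} not in τ_X. Therefore f is NOT continuous.


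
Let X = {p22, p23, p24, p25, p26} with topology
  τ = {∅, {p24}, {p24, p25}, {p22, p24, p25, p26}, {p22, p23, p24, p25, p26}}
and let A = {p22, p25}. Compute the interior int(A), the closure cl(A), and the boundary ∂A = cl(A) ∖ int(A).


int(A) = ∅, cl(A) = {p22, p23, p25, p26}, ∂A = {p22, p23, p25, p26}.

Closed sets in (X, τ) are complements of opens:
  closed(X, τ) = {∅, {p23}, {p22, p23, p26}, {p22, p23, p25, p26}, {p22, p23, p24, p25, p26}}.
int(A) = ⋃ {U ∈ τ : U ⊆ A}. Opens contained in A: ∅.
Taking the union of these: int(A) = ∅.
cl(A) = ⋂ {C closed : A ⊆ C}. Closed sets containing A: {p22, p23, p25, p26}, {p22, p23, p24, p25, p26}.
Intersecting these: cl(A) = {p22, p23, p25, p26}.
∂A = cl(A) ∖ int(A) = {p22, p23, p25, p26} ∖ ∅ = {p22, p23, p25, p26}.


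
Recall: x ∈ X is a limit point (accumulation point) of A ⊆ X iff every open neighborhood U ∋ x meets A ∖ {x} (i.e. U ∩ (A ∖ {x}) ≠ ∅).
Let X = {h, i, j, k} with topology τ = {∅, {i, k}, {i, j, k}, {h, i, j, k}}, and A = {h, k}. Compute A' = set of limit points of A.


A' = {h, i, j}

For each x ∈ X, list the open sets U ∈ τ with x ∈ U, then check whether U ∩ (A ∖ {x}) ≠ ∅ for every such U.
  x = h: opens ∋ x are {h, i, j, k}; each meets A ∖ {h}, so x IS a limit point.
  x = i: opens ∋ x are {i, k}, {i, j, k}, {h, i, j, k}; each meets A ∖ {i}, so x IS a limit point.
  x = j: opens ∋ x are {i, j, k}, {h, i, j, k}; each meets A ∖ {j}, so x IS a limit point.
  x = k: open {i, k} ∋ x has {i, k} ∩ (A ∖ {k}) = ∅, so x is NOT a limit point.
Collecting: A' = {h, i, j}.


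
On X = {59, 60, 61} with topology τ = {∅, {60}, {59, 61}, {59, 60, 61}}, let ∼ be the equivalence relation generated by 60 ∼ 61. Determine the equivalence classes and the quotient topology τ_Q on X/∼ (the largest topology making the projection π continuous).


X/∼ = {[59], [60=61]}; |τ_Q| = 2.

Equivalence classes: [59], [60=61].
Quotient map π: X → X/∼ sends 59 ↦ [59], 60 ↦ [60=61], 61 ↦ [60=61].
For each subset V ⊆ X/∼, compute π^{-1}(V) ⊆ X and check whether π^{-1}(V) ∈ τ. V is open in τ_Q iff π^{-1}(V) ∈ τ.
  V = {}: π^{-1}(V) = ∅ ∈ τ ✓.
  V = {[59]}: π^{-1}(V) = {59} ∉ τ ✗.
  V = {[60=61]}: π^{-1}(V) = {60, 61} ∉ τ ✗.
  V = {[59], [60=61]}: π^{-1}(V) = {59, 60, 61} ∈ τ ✓.
Open sets in the quotient: τ_Q = {{}, {[59], [60=61]}} (2 elements).


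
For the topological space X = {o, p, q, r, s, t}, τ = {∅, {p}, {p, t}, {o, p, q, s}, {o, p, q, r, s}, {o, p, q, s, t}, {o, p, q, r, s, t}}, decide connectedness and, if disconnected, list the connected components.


(X, τ) is connected.

Find clopen sets (U ∈ τ with X ∖ U ∈ τ):
  U = ∅, X ∖ U = {o, p, q, r, s, t} — both open, so U is clopen.
  U = {o, p, q, r, s, t}, X ∖ U = ∅ — both open, so U is clopen.
Only trivial clopens (∅ and X) exist, so (X, τ) is connected.
Compute connected components by grouping points that agree on all clopens:
  component: {o, p, q, r, s, t}


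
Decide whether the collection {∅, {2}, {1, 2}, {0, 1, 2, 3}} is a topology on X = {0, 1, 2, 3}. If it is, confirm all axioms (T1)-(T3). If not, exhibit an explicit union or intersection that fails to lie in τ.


τ IS a topology on X.

Axiom (T1): ∅ ∈ τ? Yes; X ∈ τ? Yes.
Axiom (T2/T3): check pairwise unions and intersections of members of τ.
All pairwise intersections and unions checked — each lies in τ. Therefore τ satisfies (T1), (T2), (T3): it IS a topology on X.


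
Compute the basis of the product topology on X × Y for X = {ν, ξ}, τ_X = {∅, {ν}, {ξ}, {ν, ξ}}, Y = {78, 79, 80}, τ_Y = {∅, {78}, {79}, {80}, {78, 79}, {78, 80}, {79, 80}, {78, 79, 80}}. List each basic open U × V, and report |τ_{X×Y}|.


Basis B = {∅ × ∅, {ν} × {78}, {ν} × {79}, {ν} × {80}, {ξ} × {78}, {ξ} × {79}, {ξ} × {80}, {ν} × {78, 79}, {ν} × {78, 80}, {ν, ξ} × {78}, {ν} × {79, 80}, {ν, ξ} × {79}, {ν, ξ} × {80}, {ξ} × {78, 79}, {ξ} × {78, 80}, {ξ} × {79, 80}, {ν} × {78, 79, 80}, {ξ} × {78, 79, 80}, {ν, ξ} × {78, 79}, {ν, ξ} × {78, 80}, {ν, ξ} × {79, 80}, {ν, ξ} × {78, 79, 80}}; |τ_{X×Y}| = 64.

Enumerate products U × V with U ∈ τ_X, V ∈ τ_Y (deduplicated):
  ∅ × ∅ = {} (∅)
  {ν} × {78} = {(ν,78)}
  {ν} × {79} = {(ν,79)}
  {ν} × {80} = {(ν,80)}
  {ξ} × {78} = {(ξ,78)}
  {ξ} × {79} = {(ξ,79)}
  {ξ} × {80} = {(ξ,80)}
  {ν} × {78, 79} = {(ν,78), (ν,79)}
  {ν} × {78, 80} = {(ν,78), (ν,80)}
  {ν, ξ} × {78} = {(ν,78), (ξ,78)}
  {ν} × {79, 80} = {(ν,79), (ν,80)}
  {ν, ξ} × {79} = {(ν,79), (ξ,79)}
  {ν, ξ} × {80} = {(ν,80), (ξ,80)}
  {ξ} × {78, 79} = {(ξ,78), (ξ,79)}
  {ξ} × {78, 80} = {(ξ,78), (ξ,80)}
  {ξ} × {79, 80} = {(ξ,79), (ξ,80)}
  {ν} × {78, 79, 80} = {(ν,78), (ν,79), (ν,80)}
  {ξ} × {78, 79, 80} = {(ξ,78), (ξ,79), (ξ,80)}
  {ν, ξ} × {78, 79} = {(ν,78), (ν,79), (ξ,78), (ξ,79)}
  {ν, ξ} × {78, 80} = {(ν,78), (ν,80), (ξ,78), (ξ,80)}
  {ν, ξ} × {79, 80} = {(ν,79), (ν,80), (ξ,79), (ξ,80)}
  {ν, ξ} × {78, 79, 80} = {(ν,78), (ν,79), (ν,80), (ξ,78), (ξ,79), (ξ,80)}
These 22 distinct sets form the basis B.
Close under arbitrary unions to get τ_{X×Y}; counting gives |τ_{X×Y}| = 64.
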